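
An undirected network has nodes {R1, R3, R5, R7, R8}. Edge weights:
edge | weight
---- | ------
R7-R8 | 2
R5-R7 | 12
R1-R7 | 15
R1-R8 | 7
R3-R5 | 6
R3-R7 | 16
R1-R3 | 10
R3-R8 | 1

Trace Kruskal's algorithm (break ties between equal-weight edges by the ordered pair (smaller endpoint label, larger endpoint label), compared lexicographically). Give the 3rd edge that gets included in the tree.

Sort edges by weight, then run Kruskal:
R3-R8 (1): add. Components now {R1} {R3,R8} {R7} {R5}
R7-R8 (2): add. Components now {R1} {R3,R7,R8} {R5}
R3-R5 (6): add. Components now {R1} {R3,R5,R7,R8}
R1-R8 (7): add. Components now {R1,R3,R5,R7,R8}
The 3rd edge added is R3-R5.

R3-R5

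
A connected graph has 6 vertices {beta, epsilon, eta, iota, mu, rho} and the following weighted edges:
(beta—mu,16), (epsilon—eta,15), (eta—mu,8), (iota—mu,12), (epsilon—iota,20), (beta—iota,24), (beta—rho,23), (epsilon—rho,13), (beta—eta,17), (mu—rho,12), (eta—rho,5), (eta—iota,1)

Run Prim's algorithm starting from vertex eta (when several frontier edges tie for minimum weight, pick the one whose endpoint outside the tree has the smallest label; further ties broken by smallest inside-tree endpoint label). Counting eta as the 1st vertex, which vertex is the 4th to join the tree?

mu

Grow the tree from eta using Prim:
Step 1: frontier [eta—iota 1, eta—rho 5, eta—mu 8, epsilon—eta 15, beta—eta 17] → take eta—iota (1); add iota.
Step 2: frontier [eta—rho 5, eta—mu 8, epsilon—eta 15, beta—eta 17, iota—mu 12, epsilon—iota 20, beta—iota 24] → take eta—rho (5); add rho.
Step 3: frontier [eta—mu 8, epsilon—eta 15, beta—eta 17, iota—mu 12, epsilon—iota 20, beta—iota 24, mu—rho 12, epsilon—rho 13, beta—rho 23] → take eta—mu (8); add mu.
Step 4: frontier [epsilon—eta 15, beta—eta 17, epsilon—iota 20, beta—iota 24, beta—mu 16, epsilon—rho 13, beta—rho 23] → take epsilon—rho (13); add epsilon.
Step 5: frontier [beta—eta 17, beta—iota 24, beta—mu 16, beta—rho 23] → take beta—mu (16); add beta.
Vertex order: eta, iota, rho, mu, epsilon, beta. The 4th vertex is mu.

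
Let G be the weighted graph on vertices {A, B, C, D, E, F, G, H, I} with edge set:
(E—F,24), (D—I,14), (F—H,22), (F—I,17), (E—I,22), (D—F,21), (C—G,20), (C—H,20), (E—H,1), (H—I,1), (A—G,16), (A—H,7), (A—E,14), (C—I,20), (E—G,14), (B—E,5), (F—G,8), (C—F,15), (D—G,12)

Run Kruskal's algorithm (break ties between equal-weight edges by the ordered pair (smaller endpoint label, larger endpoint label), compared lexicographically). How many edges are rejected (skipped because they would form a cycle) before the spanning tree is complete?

2

Kruskal's algorithm — process edges by increasing weight (ties by edge label):
E—H (1): add — endpoints in different components.
H—I (1): add — endpoints in different components.
B—E (5): add — endpoints in different components.
A—H (7): add — endpoints in different components.
F—G (8): add — endpoints in different components.
D—G (12): add — endpoints in different components.
A—E (14): skip — A and E already connected.
D—I (14): add — endpoints in different components.
E—G (14): skip — E and G already connected.
C—F (15): add — endpoints in different components.
Edges rejected before the tree was complete: 2.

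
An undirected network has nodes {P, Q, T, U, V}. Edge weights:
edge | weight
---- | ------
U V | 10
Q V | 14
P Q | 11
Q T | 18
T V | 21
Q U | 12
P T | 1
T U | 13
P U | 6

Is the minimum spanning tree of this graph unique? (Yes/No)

Kruskal: consider edges lightest-first.
P T (1): add — endpoints in different components.
P U (6): add — endpoints in different components.
U V (10): add — endpoints in different components.
P Q (11): add — endpoints in different components.
Every non-tree edge has weight strictly greater than the heaviest edge on the tree path between its endpoints, so the MST is unique.

Yes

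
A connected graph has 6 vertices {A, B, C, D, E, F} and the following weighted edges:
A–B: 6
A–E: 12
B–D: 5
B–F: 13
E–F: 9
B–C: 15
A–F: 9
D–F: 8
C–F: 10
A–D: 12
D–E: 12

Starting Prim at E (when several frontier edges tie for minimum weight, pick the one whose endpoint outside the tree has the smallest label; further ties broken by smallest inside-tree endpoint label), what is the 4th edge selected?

A-B

Prim's algorithm from E:
Step 1: frontier [E–F 9, A–E 12, D–E 12] → take E–F (9); add F.
Step 2: frontier [A–E 12, D–E 12, D–F 8, A–F 9, C–F 10, B–F 13] → take D–F (8); add D.
Step 3: frontier [B–D 5, A–D 12, A–E 12, A–F 9, C–F 10, B–F 13] → take B–D (5); add B.
Step 4: frontier [A–B 6, B–C 15, A–D 12, A–E 12, A–F 9, C–F 10] → take A–B (6); add A.
Step 5: frontier [B–C 15, C–F 10] → take C–F (10); add C.
The 4th edge added is A–B.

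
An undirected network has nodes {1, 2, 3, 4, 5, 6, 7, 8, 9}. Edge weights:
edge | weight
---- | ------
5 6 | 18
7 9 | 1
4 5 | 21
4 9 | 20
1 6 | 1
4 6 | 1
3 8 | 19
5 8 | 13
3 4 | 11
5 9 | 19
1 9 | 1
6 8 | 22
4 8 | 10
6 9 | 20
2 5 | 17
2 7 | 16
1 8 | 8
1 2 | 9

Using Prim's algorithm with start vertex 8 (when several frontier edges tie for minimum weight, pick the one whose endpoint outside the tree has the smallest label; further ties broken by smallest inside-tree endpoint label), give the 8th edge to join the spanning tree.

Prim's algorithm from 8:
Step 1: cheapest edge leaving the tree is 1 8 (8); add 1.
Step 2: cheapest edge leaving the tree is 1 6 (1); add 6.
Step 3: cheapest edge leaving the tree is 4 6 (1); add 4.
Step 4: cheapest edge leaving the tree is 1 9 (1); add 9.
Step 5: cheapest edge leaving the tree is 7 9 (1); add 7.
Step 6: cheapest edge leaving the tree is 1 2 (9); add 2.
Step 7: cheapest edge leaving the tree is 3 4 (11); add 3.
Step 8: cheapest edge leaving the tree is 5 8 (13); add 5.
The 8th edge added is 5 8.

5-8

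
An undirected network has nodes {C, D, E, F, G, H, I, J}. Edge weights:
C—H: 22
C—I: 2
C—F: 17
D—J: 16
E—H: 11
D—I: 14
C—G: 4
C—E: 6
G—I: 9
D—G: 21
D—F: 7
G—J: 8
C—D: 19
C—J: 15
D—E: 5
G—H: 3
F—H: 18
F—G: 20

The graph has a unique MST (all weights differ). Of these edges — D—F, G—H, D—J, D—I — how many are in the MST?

Kruskal: consider edges lightest-first.
C—I (2): add — endpoints in different components.
G—H (3): add — endpoints in different components.
C—G (4): add — endpoints in different components.
D—E (5): add — endpoints in different components.
C—E (6): add — endpoints in different components.
D—F (7): add — endpoints in different components.
G—J (8): add — endpoints in different components.
MST edge set: {C—I, G—H, C—G, D—E, C—E, D—F, G—J}.
Of the listed edges, {D—F, G—H} are in the MST → 2.

2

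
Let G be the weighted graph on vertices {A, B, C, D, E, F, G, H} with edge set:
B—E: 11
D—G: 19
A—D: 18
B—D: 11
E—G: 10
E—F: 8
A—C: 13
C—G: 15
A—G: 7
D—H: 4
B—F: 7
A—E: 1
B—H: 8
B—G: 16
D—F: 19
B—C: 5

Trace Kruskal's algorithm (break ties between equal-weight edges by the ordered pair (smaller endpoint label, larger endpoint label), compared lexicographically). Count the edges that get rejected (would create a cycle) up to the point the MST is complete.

Sort edges by weight, then run Kruskal:
A—E (1): add — endpoints in different components.
D—H (4): add — endpoints in different components.
B—C (5): add — endpoints in different components.
A—G (7): add — endpoints in different components.
B—F (7): add — endpoints in different components.
B—H (8): add — endpoints in different components.
E—F (8): add — endpoints in different components.
Edges rejected before the tree was complete: 0.

0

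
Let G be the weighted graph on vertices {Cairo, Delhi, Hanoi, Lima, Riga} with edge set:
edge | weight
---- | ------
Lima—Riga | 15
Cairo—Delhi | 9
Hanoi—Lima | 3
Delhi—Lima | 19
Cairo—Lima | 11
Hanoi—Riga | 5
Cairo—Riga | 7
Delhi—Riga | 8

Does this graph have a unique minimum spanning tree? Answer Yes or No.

Yes

Kruskal: consider edges lightest-first.
Hanoi—Lima (3): add. Components now {Hanoi,Lima} {Delhi} {Riga} {Cairo}
Hanoi—Riga (5): add. Components now {Hanoi,Lima,Riga} {Delhi} {Cairo}
Cairo—Riga (7): add. Components now {Cairo,Hanoi,Lima,Riga} {Delhi}
Delhi—Riga (8): add. Components now {Cairo,Delhi,Hanoi,Lima,Riga}
Every non-tree edge has weight strictly greater than the heaviest edge on the tree path between its endpoints, so the MST is unique.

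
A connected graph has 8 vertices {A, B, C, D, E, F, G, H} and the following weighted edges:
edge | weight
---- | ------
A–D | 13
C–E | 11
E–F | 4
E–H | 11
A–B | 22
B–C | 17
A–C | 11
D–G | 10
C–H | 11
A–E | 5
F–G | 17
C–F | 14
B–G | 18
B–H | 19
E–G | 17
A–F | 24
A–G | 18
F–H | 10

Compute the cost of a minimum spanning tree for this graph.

Prim, starting at E.
Step 1: cheapest edge leaving the tree is E–F (4); add F.
Step 2: cheapest edge leaving the tree is A–E (5); add A.
Step 3: cheapest edge leaving the tree is F–H (10); add H.
Step 4: cheapest edge leaving the tree is A–C (11); add C.
Step 5: cheapest edge leaving the tree is A–D (13); add D.
Step 6: cheapest edge leaving the tree is D–G (10); add G.
Step 7: cheapest edge leaving the tree is B–C (17); add B.
MST edges: E–F, A–E, F–H, A–C, A–D, D–G, B–C; total weight 4+5+10+11+13+10+17 = 70.

70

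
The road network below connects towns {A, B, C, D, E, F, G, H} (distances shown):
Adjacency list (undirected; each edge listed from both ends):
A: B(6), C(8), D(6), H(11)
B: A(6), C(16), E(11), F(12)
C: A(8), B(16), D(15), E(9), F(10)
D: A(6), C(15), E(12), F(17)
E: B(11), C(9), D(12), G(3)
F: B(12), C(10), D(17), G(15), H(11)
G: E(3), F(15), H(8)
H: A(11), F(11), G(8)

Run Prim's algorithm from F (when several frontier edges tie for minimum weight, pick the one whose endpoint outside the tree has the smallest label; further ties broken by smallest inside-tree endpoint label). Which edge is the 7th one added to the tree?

Prim's algorithm from F:
Step 1: cheapest edge leaving the tree is C–F (10); add C.
Step 2: cheapest edge leaving the tree is A–C (8); add A.
Step 3: cheapest edge leaving the tree is A–B (6); add B.
Step 4: cheapest edge leaving the tree is A–D (6); add D.
Step 5: cheapest edge leaving the tree is C–E (9); add E.
Step 6: cheapest edge leaving the tree is E–G (3); add G.
Step 7: cheapest edge leaving the tree is G–H (8); add H.
The 7th edge added is G–H.

G-H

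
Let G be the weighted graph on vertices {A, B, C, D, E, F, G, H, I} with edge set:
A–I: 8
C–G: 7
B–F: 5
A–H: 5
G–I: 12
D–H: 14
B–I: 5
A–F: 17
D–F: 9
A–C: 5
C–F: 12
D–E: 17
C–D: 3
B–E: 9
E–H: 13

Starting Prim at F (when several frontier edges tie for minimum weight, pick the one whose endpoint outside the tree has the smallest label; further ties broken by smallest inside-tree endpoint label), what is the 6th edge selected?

A-H

Prim's algorithm from F:
Step 1: cheapest edge leaving the tree is B–F (5); add B.
Step 2: cheapest edge leaving the tree is B–I (5); add I.
Step 3: cheapest edge leaving the tree is A–I (8); add A.
Step 4: cheapest edge leaving the tree is A–C (5); add C.
Step 5: cheapest edge leaving the tree is C–D (3); add D.
Step 6: cheapest edge leaving the tree is A–H (5); add H.
Step 7: cheapest edge leaving the tree is C–G (7); add G.
Step 8: cheapest edge leaving the tree is B–E (9); add E.
The 6th edge added is A–H.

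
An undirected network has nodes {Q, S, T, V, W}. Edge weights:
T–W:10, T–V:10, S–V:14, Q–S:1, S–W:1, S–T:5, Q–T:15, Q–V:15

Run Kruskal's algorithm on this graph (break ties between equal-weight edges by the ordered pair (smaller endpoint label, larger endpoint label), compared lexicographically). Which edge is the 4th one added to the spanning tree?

Kruskal's algorithm — process edges by increasing weight (ties by edge label):
Q–S (1): add — endpoints in different components.
S–W (1): add — endpoints in different components.
S–T (5): add — endpoints in different components.
T–V (10): add — endpoints in different components.
The 4th edge added is T–V.

T-V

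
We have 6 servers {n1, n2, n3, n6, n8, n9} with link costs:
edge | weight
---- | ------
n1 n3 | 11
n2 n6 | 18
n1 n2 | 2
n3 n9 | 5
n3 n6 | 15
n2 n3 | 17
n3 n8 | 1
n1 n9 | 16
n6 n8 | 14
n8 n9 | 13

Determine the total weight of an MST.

Grow the tree from n2 using Prim:
Step 1: frontier [n1 n2 2, n2 n3 17, n2 n6 18] → take n1 n2 (2); add n1.
Step 2: frontier [n1 n3 11, n1 n9 16, n2 n3 17, n2 n6 18] → take n1 n3 (11); add n3.
Step 3: frontier [n1 n9 16, n2 n6 18, n3 n8 1, n3 n9 5, n3 n6 15] → take n3 n8 (1); add n8.
Step 4: frontier [n1 n9 16, n2 n6 18, n3 n9 5, n3 n6 15, n8 n9 13, n6 n8 14] → take n3 n9 (5); add n9.
Step 5: frontier [n2 n6 18, n3 n6 15, n6 n8 14] → take n6 n8 (14); add n6.
MST edges: n1 n2, n1 n3, n3 n8, n3 n9, n6 n8; total weight 2+11+1+5+14 = 33.

33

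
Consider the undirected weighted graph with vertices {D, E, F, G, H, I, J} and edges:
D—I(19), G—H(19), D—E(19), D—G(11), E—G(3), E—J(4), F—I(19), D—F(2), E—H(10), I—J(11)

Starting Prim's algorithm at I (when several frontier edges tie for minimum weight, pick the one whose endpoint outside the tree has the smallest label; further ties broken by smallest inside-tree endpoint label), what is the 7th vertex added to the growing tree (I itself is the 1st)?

F

Grow the tree from I using Prim:
Step 1: frontier [I—J 11, D—I 19, F—I 19] → take I—J (11); add J.
Step 2: frontier [D—I 19, F—I 19, E—J 4] → take E—J (4); add E.
Step 3: frontier [E—G 3, E—H 10, D—E 19, D—I 19, F—I 19] → take E—G (3); add G.
Step 4: frontier [E—H 10, D—E 19, D—G 11, G—H 19, D—I 19, F—I 19] → take E—H (10); add H.
Step 5: frontier [D—E 19, D—G 11, D—I 19, F—I 19] → take D—G (11); add D.
Step 6: frontier [D—F 2, F—I 19] → take D—F (2); add F.
Vertex order: I, J, E, G, H, D, F. The 7th vertex is F.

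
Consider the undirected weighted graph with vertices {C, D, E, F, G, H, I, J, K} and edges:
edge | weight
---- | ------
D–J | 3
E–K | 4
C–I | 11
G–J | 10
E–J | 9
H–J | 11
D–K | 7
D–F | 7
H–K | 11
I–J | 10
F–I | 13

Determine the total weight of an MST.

Kruskal: consider edges lightest-first.
D–J (3): add — endpoints in different components.
E–K (4): add — endpoints in different components.
D–F (7): add — endpoints in different components.
D–K (7): add — endpoints in different components.
E–J (9): skip — E and J already connected.
G–J (10): add — endpoints in different components.
I–J (10): add — endpoints in different components.
C–I (11): add — endpoints in different components.
H–J (11): add — endpoints in different components.
MST edges: D–J, E–K, D–F, D–K, G–J, I–J, C–I, H–J; total weight 3+4+7+7+10+10+11+11 = 63.

63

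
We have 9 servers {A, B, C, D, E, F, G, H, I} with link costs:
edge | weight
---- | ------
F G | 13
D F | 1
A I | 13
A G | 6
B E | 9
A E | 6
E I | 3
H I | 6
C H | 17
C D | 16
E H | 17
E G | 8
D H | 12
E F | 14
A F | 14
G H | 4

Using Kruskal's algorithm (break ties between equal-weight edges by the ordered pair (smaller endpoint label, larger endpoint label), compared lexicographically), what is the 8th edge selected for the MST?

Kruskal's algorithm — process edges by increasing weight (ties by edge label):
D F (1): add — endpoints in different components.
E I (3): add — endpoints in different components.
G H (4): add — endpoints in different components.
A E (6): add — endpoints in different components.
A G (6): add — endpoints in different components.
H I (6): skip — H and I already connected.
E G (8): skip — E and G already connected.
B E (9): add — endpoints in different components.
D H (12): add — endpoints in different components.
A I (13): skip — A and I already connected.
F G (13): skip — F and G already connected.
A F (14): skip — A and F already connected.
E F (14): skip — E and F already connected.
C D (16): add — endpoints in different components.
The 8th edge added is C D.

C-D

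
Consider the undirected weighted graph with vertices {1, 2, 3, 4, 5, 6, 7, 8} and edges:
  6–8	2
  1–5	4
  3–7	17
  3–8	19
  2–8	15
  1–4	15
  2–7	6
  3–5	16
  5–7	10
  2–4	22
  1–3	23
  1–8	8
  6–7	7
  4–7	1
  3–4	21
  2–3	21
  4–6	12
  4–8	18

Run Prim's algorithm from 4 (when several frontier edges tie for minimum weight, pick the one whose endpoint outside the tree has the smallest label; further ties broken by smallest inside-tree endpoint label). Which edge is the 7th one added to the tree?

3-5

Prim, starting at 4.
Step 1: cheapest edge leaving the tree is 4–7 (1); add 7.
Step 2: cheapest edge leaving the tree is 2–7 (6); add 2.
Step 3: cheapest edge leaving the tree is 6–7 (7); add 6.
Step 4: cheapest edge leaving the tree is 6–8 (2); add 8.
Step 5: cheapest edge leaving the tree is 1–8 (8); add 1.
Step 6: cheapest edge leaving the tree is 1–5 (4); add 5.
Step 7: cheapest edge leaving the tree is 3–5 (16); add 3.
The 7th edge added is 3–5.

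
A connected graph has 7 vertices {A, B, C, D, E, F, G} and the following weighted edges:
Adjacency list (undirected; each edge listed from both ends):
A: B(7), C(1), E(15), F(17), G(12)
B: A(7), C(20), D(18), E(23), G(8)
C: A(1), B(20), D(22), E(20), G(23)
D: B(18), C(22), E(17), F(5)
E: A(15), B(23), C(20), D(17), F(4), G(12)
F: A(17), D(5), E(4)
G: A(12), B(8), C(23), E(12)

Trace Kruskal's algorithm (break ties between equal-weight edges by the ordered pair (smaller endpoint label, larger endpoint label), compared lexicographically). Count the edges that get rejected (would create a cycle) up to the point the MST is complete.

Kruskal's algorithm — process edges by increasing weight (ties by edge label):
A–C (1): add. Components now {A,C} {B} {D} {E} {F} {G}
E–F (4): add. Components now {A,C} {B} {D} {E,F} {G}
D–F (5): add. Components now {A,C} {B} {D,E,F} {G}
A–B (7): add. Components now {A,B,C} {D,E,F} {G}
B–G (8): add. Components now {A,B,C,G} {D,E,F}
A–G (12): skip — A and G already connected.
E–G (12): add. Components now {A,B,C,D,E,F,G}
Edges rejected before the tree was complete: 1.

1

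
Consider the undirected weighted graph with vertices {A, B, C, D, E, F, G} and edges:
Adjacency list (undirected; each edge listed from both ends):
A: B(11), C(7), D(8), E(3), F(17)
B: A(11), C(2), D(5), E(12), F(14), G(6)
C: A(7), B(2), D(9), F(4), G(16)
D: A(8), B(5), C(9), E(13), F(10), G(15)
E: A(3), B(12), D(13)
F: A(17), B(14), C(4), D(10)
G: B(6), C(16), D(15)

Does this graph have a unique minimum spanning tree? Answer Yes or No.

Kruskal's algorithm — process edges by increasing weight (ties by edge label):
B C (2): add — endpoints in different components.
A E (3): add — endpoints in different components.
C F (4): add — endpoints in different components.
B D (5): add — endpoints in different components.
B G (6): add — endpoints in different components.
A C (7): add — endpoints in different components.
Every non-tree edge has weight strictly greater than the heaviest edge on the tree path between its endpoints, so the MST is unique.

Yes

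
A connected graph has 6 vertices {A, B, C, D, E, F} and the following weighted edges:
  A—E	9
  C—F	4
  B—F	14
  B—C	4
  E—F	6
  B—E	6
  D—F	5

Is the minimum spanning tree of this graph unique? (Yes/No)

No

Kruskal: consider edges lightest-first.
B—C (4): add. Components now {A} {B,C} {D} {E} {F}
C—F (4): add. Components now {A} {B,C,F} {D} {E}
D—F (5): add. Components now {A} {B,C,D,F} {E}
B—E (6): add. Components now {A} {B,C,D,E,F}
E—F (6): skip — E and F already connected.
A—E (9): add. Components now {A,B,C,D,E,F}
Non-tree edge E—F has weight 6, equal to the heaviest edge on its tree cycle — swapping gives another MST of the same weight. Not unique.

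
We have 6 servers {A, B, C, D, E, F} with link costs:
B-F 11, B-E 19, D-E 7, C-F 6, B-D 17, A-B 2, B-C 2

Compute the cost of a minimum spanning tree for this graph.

34

Grow the tree from D using Prim:
Step 1: frontier [D-E 7, B-D 17] → take D-E (7); add E.
Step 2: frontier [B-D 17, B-E 19] → take B-D (17); add B.
Step 3: frontier [A-B 2, B-C 2, B-F 11] → take A-B (2); add A.
Step 4: frontier [B-C 2, B-F 11] → take B-C (2); add C.
Step 5: frontier [B-F 11, C-F 6] → take C-F (6); add F.
MST edges: D-E, B-D, A-B, B-C, C-F; total weight 7+17+2+2+6 = 34.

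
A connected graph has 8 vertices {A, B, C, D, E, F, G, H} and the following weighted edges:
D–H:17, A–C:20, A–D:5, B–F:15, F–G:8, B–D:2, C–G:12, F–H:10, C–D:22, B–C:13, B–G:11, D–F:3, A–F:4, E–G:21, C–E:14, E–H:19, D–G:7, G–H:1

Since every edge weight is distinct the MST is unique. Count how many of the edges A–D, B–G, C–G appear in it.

Kruskal: consider edges lightest-first.
G–H (1): add — endpoints in different components.
B–D (2): add — endpoints in different components.
D–F (3): add — endpoints in different components.
A–F (4): add — endpoints in different components.
A–D (5): skip — A and D already connected.
D–G (7): add — endpoints in different components.
F–G (8): skip — F and G already connected.
F–H (10): skip — F and H already connected.
B–G (11): skip — B and G already connected.
C–G (12): add — endpoints in different components.
B–C (13): skip — B and C already connected.
C–E (14): add — endpoints in different components.
MST edge set: {G–H, B–D, D–F, A–F, D–G, C–G, C–E}.
Of the listed edges, {C–G} are in the MST → 1.

1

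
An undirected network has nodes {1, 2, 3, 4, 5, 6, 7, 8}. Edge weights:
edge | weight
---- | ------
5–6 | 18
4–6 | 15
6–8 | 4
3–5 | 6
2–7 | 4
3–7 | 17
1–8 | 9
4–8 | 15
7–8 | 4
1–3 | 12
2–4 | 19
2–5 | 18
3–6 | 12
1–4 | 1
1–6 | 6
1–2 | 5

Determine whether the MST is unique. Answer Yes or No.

Kruskal: consider edges lightest-first.
1–4 (1): add — endpoints in different components.
2–7 (4): add — endpoints in different components.
6–8 (4): add — endpoints in different components.
7–8 (4): add — endpoints in different components.
1–2 (5): add — endpoints in different components.
1–6 (6): skip — 1 and 6 already connected.
3–5 (6): add — endpoints in different components.
1–8 (9): skip — 1 and 8 already connected.
1–3 (12): add — endpoints in different components.
Non-tree edge 3–6 has weight 12, equal to the heaviest edge on its tree cycle — swapping gives another MST of the same weight. Not unique.

No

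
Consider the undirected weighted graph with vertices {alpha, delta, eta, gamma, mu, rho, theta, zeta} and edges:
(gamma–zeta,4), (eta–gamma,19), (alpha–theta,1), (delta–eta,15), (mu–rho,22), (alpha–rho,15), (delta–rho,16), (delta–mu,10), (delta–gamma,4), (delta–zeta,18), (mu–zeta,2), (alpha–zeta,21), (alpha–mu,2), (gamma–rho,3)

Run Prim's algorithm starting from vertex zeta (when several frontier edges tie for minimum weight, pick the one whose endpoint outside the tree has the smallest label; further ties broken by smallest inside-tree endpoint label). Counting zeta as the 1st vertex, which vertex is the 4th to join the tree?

Prim's algorithm from zeta:
Step 1: frontier [mu–zeta 2, gamma–zeta 4, delta–zeta 18, alpha–zeta 21] → take mu–zeta (2); add mu.
Step 2: frontier [alpha–mu 2, delta–mu 10, mu–rho 22, gamma–zeta 4, delta–zeta 18, alpha–zeta 21] → take alpha–mu (2); add alpha.
Step 3: frontier [alpha–theta 1, alpha–rho 15, delta–mu 10, mu–rho 22, gamma–zeta 4, delta–zeta 18] → take alpha–theta (1); add theta.
Step 4: frontier [alpha–rho 15, delta–mu 10, mu–rho 22, gamma–zeta 4, delta–zeta 18] → take gamma–zeta (4); add gamma.
Step 5: frontier [alpha–rho 15, gamma–rho 3, delta–gamma 4, eta–gamma 19, delta–mu 10, mu–rho 22, delta–zeta 18] → take gamma–rho (3); add rho.
Step 6: frontier [delta–gamma 4, eta–gamma 19, delta–mu 10, delta–rho 16, delta–zeta 18] → take delta–gamma (4); add delta.
Step 7: frontier [delta–eta 15, eta–gamma 19] → take delta–eta (15); add eta.
Vertex order: zeta, mu, alpha, theta, gamma, rho, delta, eta. The 4th vertex is theta.

theta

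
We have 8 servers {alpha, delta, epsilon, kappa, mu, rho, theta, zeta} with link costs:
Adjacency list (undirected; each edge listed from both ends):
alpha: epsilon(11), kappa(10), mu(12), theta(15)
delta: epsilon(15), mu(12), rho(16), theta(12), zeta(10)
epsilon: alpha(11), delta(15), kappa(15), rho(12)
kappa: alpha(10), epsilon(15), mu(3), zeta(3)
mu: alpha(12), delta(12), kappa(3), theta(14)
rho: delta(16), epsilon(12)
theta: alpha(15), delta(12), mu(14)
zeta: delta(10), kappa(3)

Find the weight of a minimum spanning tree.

Prim, starting at epsilon.
Step 1: frontier [alpha-epsilon 11, epsilon-rho 12, delta-epsilon 15, epsilon-kappa 15] → take alpha-epsilon (11); add alpha.
Step 2: frontier [alpha-kappa 10, alpha-mu 12, alpha-theta 15, epsilon-rho 12, delta-epsilon 15, epsilon-kappa 15] → take alpha-kappa (10); add kappa.
Step 3: frontier [alpha-mu 12, alpha-theta 15, epsilon-rho 12, delta-epsilon 15, kappa-mu 3, kappa-zeta 3] → take kappa-mu (3); add mu.
Step 4: frontier [alpha-theta 15, epsilon-rho 12, delta-epsilon 15, kappa-zeta 3, delta-mu 12, mu-theta 14] → take kappa-zeta (3); add zeta.
Step 5: frontier [alpha-theta 15, epsilon-rho 12, delta-epsilon 15, delta-mu 12, mu-theta 14, delta-zeta 10] → take delta-zeta (10); add delta.
Step 6: frontier [alpha-theta 15, delta-theta 12, delta-rho 16, epsilon-rho 12, mu-theta 14] → take epsilon-rho (12); add rho.
Step 7: frontier [alpha-theta 15, delta-theta 12, mu-theta 14] → take delta-theta (12); add theta.
MST edges: alpha-epsilon, alpha-kappa, kappa-mu, kappa-zeta, delta-zeta, epsilon-rho, delta-theta; total weight 11+10+3+3+10+12+12 = 61.

61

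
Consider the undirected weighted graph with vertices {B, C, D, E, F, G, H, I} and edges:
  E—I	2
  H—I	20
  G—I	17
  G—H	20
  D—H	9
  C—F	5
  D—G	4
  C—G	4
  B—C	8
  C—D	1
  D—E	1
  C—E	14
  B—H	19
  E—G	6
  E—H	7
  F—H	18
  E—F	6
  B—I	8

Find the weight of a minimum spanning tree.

Sort edges by weight, then run Kruskal:
C—D (1): add — endpoints in different components.
D—E (1): add — endpoints in different components.
E—I (2): add — endpoints in different components.
C—G (4): add — endpoints in different components.
D—G (4): skip — D and G already connected.
C—F (5): add — endpoints in different components.
E—F (6): skip — E and F already connected.
E—G (6): skip — E and G already connected.
E—H (7): add — endpoints in different components.
B—C (8): add — endpoints in different components.
MST edges: C—D, D—E, E—I, C—G, C—F, E—H, B—C; total weight 1+1+2+4+5+7+8 = 28.

28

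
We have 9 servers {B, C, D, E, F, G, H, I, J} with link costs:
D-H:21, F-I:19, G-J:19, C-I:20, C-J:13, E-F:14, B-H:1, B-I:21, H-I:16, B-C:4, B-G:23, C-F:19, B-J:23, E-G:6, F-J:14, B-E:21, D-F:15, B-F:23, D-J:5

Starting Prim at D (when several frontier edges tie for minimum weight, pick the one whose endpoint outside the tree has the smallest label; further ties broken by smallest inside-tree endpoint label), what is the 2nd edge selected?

C-J

Prim, starting at D.
Step 1: cheapest edge leaving the tree is D-J (5); add J.
Step 2: cheapest edge leaving the tree is C-J (13); add C.
Step 3: cheapest edge leaving the tree is B-C (4); add B.
Step 4: cheapest edge leaving the tree is B-H (1); add H.
Step 5: cheapest edge leaving the tree is F-J (14); add F.
Step 6: cheapest edge leaving the tree is E-F (14); add E.
Step 7: cheapest edge leaving the tree is E-G (6); add G.
Step 8: cheapest edge leaving the tree is H-I (16); add I.
The 2nd edge added is C-J.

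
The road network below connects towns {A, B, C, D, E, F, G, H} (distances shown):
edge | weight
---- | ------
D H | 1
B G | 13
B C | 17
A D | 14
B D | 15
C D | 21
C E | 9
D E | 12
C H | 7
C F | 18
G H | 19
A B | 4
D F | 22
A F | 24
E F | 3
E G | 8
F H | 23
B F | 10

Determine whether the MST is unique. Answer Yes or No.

Sort edges by weight, then run Kruskal:
D H (1): add — endpoints in different components.
E F (3): add — endpoints in different components.
A B (4): add — endpoints in different components.
C H (7): add — endpoints in different components.
E G (8): add — endpoints in different components.
C E (9): add — endpoints in different components.
B F (10): add — endpoints in different components.
Every non-tree edge has weight strictly greater than the heaviest edge on the tree path between its endpoints, so the MST is unique.

Yes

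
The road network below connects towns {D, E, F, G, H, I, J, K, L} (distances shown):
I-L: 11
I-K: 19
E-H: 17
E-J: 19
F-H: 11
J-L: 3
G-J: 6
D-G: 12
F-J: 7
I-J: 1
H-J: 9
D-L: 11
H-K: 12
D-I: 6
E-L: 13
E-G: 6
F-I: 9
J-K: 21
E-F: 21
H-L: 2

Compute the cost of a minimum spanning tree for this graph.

Kruskal's algorithm — process edges by increasing weight (ties by edge label):
I-J (1): add — endpoints in different components.
H-L (2): add — endpoints in different components.
J-L (3): add — endpoints in different components.
D-I (6): add — endpoints in different components.
E-G (6): add — endpoints in different components.
G-J (6): add — endpoints in different components.
F-J (7): add — endpoints in different components.
F-I (9): skip — F and I already connected.
H-J (9): skip — H and J already connected.
D-L (11): skip — D and L already connected.
F-H (11): skip — F and H already connected.
I-L (11): skip — I and L already connected.
D-G (12): skip — D and G already connected.
H-K (12): add — endpoints in different components.
MST edges: I-J, H-L, J-L, D-I, E-G, G-J, F-J, H-K; total weight 1+2+3+6+6+6+7+12 = 43.

43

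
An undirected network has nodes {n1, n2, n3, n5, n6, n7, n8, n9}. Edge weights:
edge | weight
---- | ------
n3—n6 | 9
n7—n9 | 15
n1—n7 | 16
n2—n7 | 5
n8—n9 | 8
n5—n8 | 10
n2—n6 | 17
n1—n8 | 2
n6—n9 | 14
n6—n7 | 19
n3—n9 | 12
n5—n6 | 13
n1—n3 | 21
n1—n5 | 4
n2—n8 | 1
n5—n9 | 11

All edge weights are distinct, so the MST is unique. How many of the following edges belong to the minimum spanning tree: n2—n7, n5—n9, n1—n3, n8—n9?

2

Sort edges by weight, then run Kruskal:
n2—n8 (1): add — endpoints in different components.
n1—n8 (2): add — endpoints in different components.
n1—n5 (4): add — endpoints in different components.
n2—n7 (5): add — endpoints in different components.
n8—n9 (8): add — endpoints in different components.
n3—n6 (9): add — endpoints in different components.
n5—n8 (10): skip — n5 and n8 already connected.
n5—n9 (11): skip — n5 and n9 already connected.
n3—n9 (12): add — endpoints in different components.
MST edge set: {n2—n8, n1—n8, n1—n5, n2—n7, n8—n9, n3—n6, n3—n9}.
Of the listed edges, {n2—n7, n8—n9} are in the MST → 2.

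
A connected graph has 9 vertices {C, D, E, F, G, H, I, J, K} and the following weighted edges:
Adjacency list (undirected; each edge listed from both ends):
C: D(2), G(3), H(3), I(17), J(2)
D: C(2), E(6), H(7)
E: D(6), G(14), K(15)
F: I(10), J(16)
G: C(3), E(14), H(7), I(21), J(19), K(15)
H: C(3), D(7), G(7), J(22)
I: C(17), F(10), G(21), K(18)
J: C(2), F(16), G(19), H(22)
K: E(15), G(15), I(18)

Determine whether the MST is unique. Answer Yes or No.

Sort edges by weight, then run Kruskal:
C D (2): add — endpoints in different components.
C J (2): add — endpoints in different components.
C G (3): add — endpoints in different components.
C H (3): add — endpoints in different components.
D E (6): add — endpoints in different components.
D H (7): skip — D and H already connected.
G H (7): skip — G and H already connected.
F I (10): add — endpoints in different components.
E G (14): skip — E and G already connected.
E K (15): add — endpoints in different components.
G K (15): skip — G and K already connected.
F J (16): add — endpoints in different components.
Non-tree edge G K has weight 15, equal to the heaviest edge on its tree cycle — swapping gives another MST of the same weight. Not unique.

No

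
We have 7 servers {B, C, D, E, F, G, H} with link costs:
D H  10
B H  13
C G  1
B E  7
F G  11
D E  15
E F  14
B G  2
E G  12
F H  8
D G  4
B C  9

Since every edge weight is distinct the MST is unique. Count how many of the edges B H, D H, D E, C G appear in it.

Kruskal's algorithm — process edges by increasing weight (ties by edge label):
C G (1): add — endpoints in different components.
B G (2): add — endpoints in different components.
D G (4): add — endpoints in different components.
B E (7): add — endpoints in different components.
F H (8): add — endpoints in different components.
B C (9): skip — B and C already connected.
D H (10): add — endpoints in different components.
MST edge set: {C G, B G, D G, B E, F H, D H}.
Of the listed edges, {D H, C G} are in the MST → 2.

2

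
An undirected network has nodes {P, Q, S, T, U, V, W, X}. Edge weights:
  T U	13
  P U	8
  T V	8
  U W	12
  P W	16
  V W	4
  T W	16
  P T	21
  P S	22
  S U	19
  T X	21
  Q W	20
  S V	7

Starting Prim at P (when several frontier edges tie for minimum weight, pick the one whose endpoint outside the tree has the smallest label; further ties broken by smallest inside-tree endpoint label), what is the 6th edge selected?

Q-W

Grow the tree from P using Prim:
Step 1: cheapest edge leaving the tree is P U (8); add U.
Step 2: cheapest edge leaving the tree is U W (12); add W.
Step 3: cheapest edge leaving the tree is V W (4); add V.
Step 4: cheapest edge leaving the tree is S V (7); add S.
Step 5: cheapest edge leaving the tree is T V (8); add T.
Step 6: cheapest edge leaving the tree is Q W (20); add Q.
Step 7: cheapest edge leaving the tree is T X (21); add X.
The 6th edge added is Q W.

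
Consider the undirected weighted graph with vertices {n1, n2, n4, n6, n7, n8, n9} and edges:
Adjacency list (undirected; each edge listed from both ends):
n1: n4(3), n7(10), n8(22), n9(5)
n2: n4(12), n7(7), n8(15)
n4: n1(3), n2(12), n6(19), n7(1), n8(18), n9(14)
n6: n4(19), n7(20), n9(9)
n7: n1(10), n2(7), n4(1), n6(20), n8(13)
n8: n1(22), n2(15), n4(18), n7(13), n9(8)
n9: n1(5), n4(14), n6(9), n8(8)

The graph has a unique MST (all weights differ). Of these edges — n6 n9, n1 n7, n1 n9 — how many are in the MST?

Sort edges by weight, then run Kruskal:
n4 n7 (1): add. Components now {n4,n7} {n9} {n8} {n1} {n2} {n6}
n1 n4 (3): add. Components now {n1,n4,n7} {n9} {n8} {n2} {n6}
n1 n9 (5): add. Components now {n1,n4,n7,n9} {n8} {n2} {n6}
n2 n7 (7): add. Components now {n1,n2,n4,n7,n9} {n8} {n6}
n8 n9 (8): add. Components now {n1,n2,n4,n7,n8,n9} {n6}
n6 n9 (9): add. Components now {n1,n2,n4,n6,n7,n8,n9}
MST edge set: {n4 n7, n1 n4, n1 n9, n2 n7, n8 n9, n6 n9}.
Of the listed edges, {n6 n9, n1 n9} are in the MST → 2.

2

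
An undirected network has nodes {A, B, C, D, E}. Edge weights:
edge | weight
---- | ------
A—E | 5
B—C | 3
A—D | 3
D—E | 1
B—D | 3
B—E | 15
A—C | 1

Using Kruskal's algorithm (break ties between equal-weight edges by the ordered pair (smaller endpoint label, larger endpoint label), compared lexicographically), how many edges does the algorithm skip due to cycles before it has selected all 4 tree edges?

Kruskal: consider edges lightest-first.
A—C (1): add. Components now {A,C} {B} {D} {E}
D—E (1): add. Components now {A,C} {B} {D,E}
A—D (3): add. Components now {A,C,D,E} {B}
B—C (3): add. Components now {A,B,C,D,E}
Edges rejected before the tree was complete: 0.

0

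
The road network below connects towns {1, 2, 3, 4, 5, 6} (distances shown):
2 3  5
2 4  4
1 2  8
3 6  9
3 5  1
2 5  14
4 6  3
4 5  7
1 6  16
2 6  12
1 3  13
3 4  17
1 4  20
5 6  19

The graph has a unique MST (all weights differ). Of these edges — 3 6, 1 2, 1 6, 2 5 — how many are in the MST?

Kruskal's algorithm — process edges by increasing weight (ties by edge label):
3 5 (1): add — endpoints in different components.
4 6 (3): add — endpoints in different components.
2 4 (4): add — endpoints in different components.
2 3 (5): add — endpoints in different components.
4 5 (7): skip — 4 and 5 already connected.
1 2 (8): add — endpoints in different components.
MST edge set: {3 5, 4 6, 2 4, 2 3, 1 2}.
Of the listed edges, {1 2} are in the MST → 1.

1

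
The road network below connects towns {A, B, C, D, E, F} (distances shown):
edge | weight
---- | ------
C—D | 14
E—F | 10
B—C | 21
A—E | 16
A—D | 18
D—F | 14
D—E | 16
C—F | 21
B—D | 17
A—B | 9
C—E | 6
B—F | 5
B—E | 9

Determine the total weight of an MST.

Kruskal: consider edges lightest-first.
B—F (5): add — endpoints in different components.
C—E (6): add — endpoints in different components.
A—B (9): add — endpoints in different components.
B—E (9): add — endpoints in different components.
E—F (10): skip — E and F already connected.
C—D (14): add — endpoints in different components.
MST edges: B—F, C—E, A—B, B—E, C—D; total weight 5+6+9+9+14 = 43.

43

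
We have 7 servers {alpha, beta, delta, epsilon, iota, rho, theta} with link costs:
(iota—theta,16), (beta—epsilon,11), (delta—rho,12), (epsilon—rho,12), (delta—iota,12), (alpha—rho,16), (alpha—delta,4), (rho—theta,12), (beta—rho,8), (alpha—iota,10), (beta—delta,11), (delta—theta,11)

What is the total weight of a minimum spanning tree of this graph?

Prim, starting at iota.
Step 1: frontier [alpha—iota 10, delta—iota 12, iota—theta 16] → take alpha—iota (10); add alpha.
Step 2: frontier [alpha—delta 4, alpha—rho 16, delta—iota 12, iota—theta 16] → take alpha—delta (4); add delta.
Step 3: frontier [alpha—rho 16, beta—delta 11, delta—theta 11, delta—rho 12, iota—theta 16] → take beta—delta (11); add beta.
Step 4: frontier [alpha—rho 16, beta—rho 8, beta—epsilon 11, delta—theta 11, delta—rho 12, iota—theta 16] → take beta—rho (8); add rho.
Step 5: frontier [beta—epsilon 11, delta—theta 11, iota—theta 16, epsilon—rho 12, rho—theta 12] → take beta—epsilon (11); add epsilon.
Step 6: frontier [delta—theta 11, iota—theta 16, rho—theta 12] → take delta—theta (11); add theta.
MST edges: alpha—iota, alpha—delta, beta—delta, beta—rho, beta—epsilon, delta—theta; total weight 10+4+11+8+11+11 = 55.

55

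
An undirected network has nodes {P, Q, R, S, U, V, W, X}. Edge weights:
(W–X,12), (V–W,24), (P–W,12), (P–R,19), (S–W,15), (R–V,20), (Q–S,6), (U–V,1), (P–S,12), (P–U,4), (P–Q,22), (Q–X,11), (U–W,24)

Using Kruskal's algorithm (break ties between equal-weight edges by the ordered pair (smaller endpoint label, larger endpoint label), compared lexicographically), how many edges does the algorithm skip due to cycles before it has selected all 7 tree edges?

2

Sort edges by weight, then run Kruskal:
U–V (1): add — endpoints in different components.
P–U (4): add — endpoints in different components.
Q–S (6): add — endpoints in different components.
Q–X (11): add — endpoints in different components.
P–S (12): add — endpoints in different components.
P–W (12): add — endpoints in different components.
W–X (12): skip — X and W already connected.
S–W (15): skip — W and S already connected.
P–R (19): add — endpoints in different components.
Edges rejected before the tree was complete: 2.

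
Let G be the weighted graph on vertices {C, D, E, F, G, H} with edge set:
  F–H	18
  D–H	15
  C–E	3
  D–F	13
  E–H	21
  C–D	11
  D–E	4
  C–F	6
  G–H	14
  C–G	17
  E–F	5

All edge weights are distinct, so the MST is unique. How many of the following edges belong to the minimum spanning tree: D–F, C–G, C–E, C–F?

1

Kruskal: consider edges lightest-first.
C–E (3): add — endpoints in different components.
D–E (4): add — endpoints in different components.
E–F (5): add — endpoints in different components.
C–F (6): skip — C and F already connected.
C–D (11): skip — C and D already connected.
D–F (13): skip — D and F already connected.
G–H (14): add — endpoints in different components.
D–H (15): add — endpoints in different components.
MST edge set: {C–E, D–E, E–F, G–H, D–H}.
Of the listed edges, {C–E} are in the MST → 1.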